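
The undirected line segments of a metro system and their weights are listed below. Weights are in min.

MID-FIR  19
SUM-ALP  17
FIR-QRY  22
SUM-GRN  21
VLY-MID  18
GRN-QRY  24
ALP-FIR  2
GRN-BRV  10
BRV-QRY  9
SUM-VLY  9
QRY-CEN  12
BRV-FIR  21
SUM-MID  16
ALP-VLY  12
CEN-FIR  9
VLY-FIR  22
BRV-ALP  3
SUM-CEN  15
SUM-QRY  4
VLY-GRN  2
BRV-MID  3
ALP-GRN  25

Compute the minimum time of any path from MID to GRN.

Candidate routes:
MID–BRV–GRN: 3+10 = 13
MID–BRV–ALP–VLY–GRN: 3+3+12+2 = 20
MID–VLY–GRN: 18+2 = 20
Cheapest is MID–BRV–GRN at 13 min.

13 min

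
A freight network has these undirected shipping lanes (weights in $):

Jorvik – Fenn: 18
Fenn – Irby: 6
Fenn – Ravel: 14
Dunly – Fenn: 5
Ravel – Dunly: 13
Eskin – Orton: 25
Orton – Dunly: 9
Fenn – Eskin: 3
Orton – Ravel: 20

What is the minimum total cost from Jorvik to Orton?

$32

Compare a few routes:
Jorvik–Fenn–Ravel–Orton: 18+14+20 = 52
Jorvik–Fenn–Ravel–Dunly–Orton: 18+14+13+9 = 54
Jorvik–Fenn–Dunly–Orton: 18+5+9 = 32
Jorvik–Fenn–Eskin–Orton: 18+3+25 = 46
The minimum is $32 via Jorvik–Fenn–Dunly–Orton.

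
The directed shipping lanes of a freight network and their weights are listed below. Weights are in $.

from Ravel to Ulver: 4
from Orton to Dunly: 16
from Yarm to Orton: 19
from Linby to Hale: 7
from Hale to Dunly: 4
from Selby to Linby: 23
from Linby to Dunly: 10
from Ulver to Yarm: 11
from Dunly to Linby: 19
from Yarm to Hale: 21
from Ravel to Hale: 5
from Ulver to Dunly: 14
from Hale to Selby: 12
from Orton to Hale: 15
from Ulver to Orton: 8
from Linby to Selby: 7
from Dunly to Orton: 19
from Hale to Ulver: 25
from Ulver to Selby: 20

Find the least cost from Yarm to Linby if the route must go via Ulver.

Best Yarm to Ulver: Yarm → Hale → Ulver costing 46
Shortest Ulver→Linby: Ulver → Dunly → Linby = 33
Total via Ulver: 46 + 33 = $79.

$79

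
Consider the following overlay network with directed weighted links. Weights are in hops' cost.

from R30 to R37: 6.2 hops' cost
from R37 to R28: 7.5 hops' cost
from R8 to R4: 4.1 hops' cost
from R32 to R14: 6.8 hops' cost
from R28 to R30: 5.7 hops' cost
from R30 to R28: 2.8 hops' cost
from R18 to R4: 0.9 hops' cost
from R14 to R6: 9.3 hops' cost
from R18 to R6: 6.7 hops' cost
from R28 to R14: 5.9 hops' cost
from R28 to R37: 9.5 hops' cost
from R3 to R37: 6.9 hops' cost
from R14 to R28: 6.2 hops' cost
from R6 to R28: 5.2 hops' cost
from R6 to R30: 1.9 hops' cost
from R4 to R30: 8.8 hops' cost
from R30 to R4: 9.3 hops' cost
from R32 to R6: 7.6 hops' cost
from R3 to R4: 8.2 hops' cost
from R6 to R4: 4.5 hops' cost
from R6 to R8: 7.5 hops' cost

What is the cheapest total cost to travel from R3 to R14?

20.3 hops' cost

Shortest distances from R3:
R3: 0
R37: 6.9  (via R3)
R4: 8.2  (via R3)
R28: 14.4  (via R37)
R30: 17  (via R4)
R14: 20.3  (via R28)
Shortest route: R3–R37–R28–R14 = 20.3 hops' cost.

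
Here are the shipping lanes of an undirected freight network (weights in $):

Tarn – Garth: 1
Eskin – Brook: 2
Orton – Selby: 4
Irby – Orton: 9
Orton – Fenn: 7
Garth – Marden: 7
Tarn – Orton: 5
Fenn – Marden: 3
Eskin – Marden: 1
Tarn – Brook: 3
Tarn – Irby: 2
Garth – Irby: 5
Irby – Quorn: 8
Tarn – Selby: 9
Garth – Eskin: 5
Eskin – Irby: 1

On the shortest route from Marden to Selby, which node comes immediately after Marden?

Enumerating some paths:
Marden–Fenn–Orton–Selby: 3+7+4 = 14
Marden–Eskin–Irby–Orton–Selby: 1+1+9+4 = 15
Marden–Eskin–Irby–Tarn–Selby: 1+1+2+9 = 13
Marden–Eskin–Brook–Tarn–Orton–Selby: 1+2+3+5+4 = 15
The minimum is $13 via Marden–Eskin–Irby–Tarn–Selby.
So from Marden the first move is to Eskin.

Eskin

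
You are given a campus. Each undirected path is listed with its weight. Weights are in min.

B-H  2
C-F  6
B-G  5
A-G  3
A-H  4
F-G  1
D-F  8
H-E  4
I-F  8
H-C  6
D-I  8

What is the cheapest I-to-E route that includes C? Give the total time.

Shortest I→C: I → F → C = 14
Best C to E: C → H → E costing 10
Total via C: 14 + 10 = 24 min.

24 min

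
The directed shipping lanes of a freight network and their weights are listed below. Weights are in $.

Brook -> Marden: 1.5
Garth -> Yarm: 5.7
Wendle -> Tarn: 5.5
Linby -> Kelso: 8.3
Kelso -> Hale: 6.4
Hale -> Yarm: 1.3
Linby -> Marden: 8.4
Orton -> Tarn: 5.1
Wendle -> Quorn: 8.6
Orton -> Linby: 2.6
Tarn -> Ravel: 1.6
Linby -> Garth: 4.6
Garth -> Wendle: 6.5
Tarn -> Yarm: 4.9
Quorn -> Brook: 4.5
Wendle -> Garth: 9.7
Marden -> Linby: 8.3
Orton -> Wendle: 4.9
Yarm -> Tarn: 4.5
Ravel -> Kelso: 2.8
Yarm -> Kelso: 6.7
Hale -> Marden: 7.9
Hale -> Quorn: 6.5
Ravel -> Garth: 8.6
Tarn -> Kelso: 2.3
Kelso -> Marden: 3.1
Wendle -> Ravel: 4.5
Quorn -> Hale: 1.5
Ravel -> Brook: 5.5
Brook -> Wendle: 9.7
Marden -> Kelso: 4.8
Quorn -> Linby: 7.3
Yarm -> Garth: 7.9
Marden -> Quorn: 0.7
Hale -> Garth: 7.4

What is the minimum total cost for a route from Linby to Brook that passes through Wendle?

Shortest Linby→Wendle: Linby–Garth–Wendle = 11.1
Best Wendle to Brook: Wendle–Ravel–Brook costing 10
Total via Wendle: 11.1 + 10 = $21.1.

$21.1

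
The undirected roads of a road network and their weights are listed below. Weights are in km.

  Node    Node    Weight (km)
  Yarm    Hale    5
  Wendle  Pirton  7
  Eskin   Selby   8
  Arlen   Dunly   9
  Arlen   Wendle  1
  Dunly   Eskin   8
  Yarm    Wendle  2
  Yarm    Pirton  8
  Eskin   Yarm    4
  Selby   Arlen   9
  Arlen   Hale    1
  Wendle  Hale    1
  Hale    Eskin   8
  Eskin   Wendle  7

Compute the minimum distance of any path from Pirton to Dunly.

Enumerating some paths:
Pirton - Wendle - Hale - Arlen - Dunly: 7+1+1+9 = 18
Pirton - Wendle - Arlen - Dunly: 7+1+9 = 17
The minimum is 17 km via Pirton - Wendle - Arlen - Dunly.

17 km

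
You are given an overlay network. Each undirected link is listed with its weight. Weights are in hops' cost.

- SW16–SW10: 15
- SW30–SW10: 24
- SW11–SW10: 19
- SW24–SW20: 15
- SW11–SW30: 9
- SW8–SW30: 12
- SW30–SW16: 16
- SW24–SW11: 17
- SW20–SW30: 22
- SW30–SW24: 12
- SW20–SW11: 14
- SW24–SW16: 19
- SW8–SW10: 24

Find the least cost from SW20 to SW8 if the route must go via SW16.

Shortest SW20→SW16: SW20–SW24–SW16 = 34
Shortest SW16→SW8: SW16–SW30–SW8 = 28
Total via SW16: 34 + 28 = 62 hops' cost.

62 hops' cost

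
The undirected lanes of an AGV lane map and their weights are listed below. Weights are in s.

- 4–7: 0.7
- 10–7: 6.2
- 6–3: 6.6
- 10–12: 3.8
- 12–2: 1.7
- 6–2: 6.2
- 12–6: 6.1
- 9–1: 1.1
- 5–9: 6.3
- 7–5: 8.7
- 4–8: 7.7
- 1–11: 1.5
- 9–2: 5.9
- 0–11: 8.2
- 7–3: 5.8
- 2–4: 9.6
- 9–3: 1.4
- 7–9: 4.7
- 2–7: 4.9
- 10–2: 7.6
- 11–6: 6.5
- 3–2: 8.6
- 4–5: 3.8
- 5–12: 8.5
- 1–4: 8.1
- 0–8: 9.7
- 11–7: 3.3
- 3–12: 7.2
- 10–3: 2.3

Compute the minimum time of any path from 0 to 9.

Compare a few routes:
0–11–7–9: 8.2+3.3+4.7 = 16.2
0–11–7–3–9: 8.2+3.3+5.8+1.4 = 18.7
0–11–1–9: 8.2+1.5+1.1 = 10.8
0–11–7–4–1–9: 8.2+3.3+0.7+8.1+1.1 = 21.4
The minimum is 10.8 s via 0–11–1–9.

10.8 s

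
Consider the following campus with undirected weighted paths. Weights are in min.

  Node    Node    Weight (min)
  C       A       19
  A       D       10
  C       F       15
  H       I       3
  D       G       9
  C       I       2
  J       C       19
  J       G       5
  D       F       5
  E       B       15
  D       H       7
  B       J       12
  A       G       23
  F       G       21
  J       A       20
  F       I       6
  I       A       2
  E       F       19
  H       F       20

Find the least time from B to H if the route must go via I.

36 min

Best B to I: B → J → C → I costing 33
Shortest I→H: I → H = 3
Total via I: 33 + 3 = 36 min.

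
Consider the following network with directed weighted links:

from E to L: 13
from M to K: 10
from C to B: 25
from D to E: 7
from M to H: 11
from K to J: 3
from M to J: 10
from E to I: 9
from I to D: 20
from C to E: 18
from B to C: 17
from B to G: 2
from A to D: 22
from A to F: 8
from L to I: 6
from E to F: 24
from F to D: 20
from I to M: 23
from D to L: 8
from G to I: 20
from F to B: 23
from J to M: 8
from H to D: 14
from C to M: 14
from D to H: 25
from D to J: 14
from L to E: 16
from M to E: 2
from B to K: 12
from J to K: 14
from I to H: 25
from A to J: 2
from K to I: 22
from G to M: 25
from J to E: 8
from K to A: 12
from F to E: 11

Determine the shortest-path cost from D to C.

71

Compare a few routes:
D–E–F–B–C: 7+24+23+17 = 71
D–J–E–F–B–C: 14+8+24+23+17 = 86
The minimum is 71 via D–E–F–B–C.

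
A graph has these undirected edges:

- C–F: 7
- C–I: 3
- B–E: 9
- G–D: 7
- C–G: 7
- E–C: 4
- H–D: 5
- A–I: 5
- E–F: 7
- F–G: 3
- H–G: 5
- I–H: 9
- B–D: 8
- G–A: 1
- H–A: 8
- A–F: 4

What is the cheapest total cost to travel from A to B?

16

Candidate routes:
A–G–H–D–B: 1+5+5+8 = 19
A–F–E–B: 4+7+9 = 20
A–G–D–B: 1+7+8 = 16
Cheapest is A–G–D–B at 16.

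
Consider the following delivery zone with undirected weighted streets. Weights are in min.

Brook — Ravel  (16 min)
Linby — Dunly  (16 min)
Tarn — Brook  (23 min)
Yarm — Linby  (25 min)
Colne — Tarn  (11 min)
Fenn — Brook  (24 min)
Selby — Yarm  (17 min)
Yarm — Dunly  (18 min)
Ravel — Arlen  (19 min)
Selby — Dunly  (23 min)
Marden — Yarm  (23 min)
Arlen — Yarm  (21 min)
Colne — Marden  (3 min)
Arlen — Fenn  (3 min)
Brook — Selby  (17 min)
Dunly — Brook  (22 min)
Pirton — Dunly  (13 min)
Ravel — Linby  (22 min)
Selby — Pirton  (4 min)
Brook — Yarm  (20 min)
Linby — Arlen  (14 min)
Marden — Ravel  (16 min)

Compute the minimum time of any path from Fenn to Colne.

Enumerating some paths:
Fenn–Arlen–Yarm–Marden–Colne: 3+21+23+3 = 50
Fenn–Arlen–Ravel–Marden–Colne: 3+19+16+3 = 41
Cheapest is Fenn–Arlen–Ravel–Marden–Colne at 41 min.

41 min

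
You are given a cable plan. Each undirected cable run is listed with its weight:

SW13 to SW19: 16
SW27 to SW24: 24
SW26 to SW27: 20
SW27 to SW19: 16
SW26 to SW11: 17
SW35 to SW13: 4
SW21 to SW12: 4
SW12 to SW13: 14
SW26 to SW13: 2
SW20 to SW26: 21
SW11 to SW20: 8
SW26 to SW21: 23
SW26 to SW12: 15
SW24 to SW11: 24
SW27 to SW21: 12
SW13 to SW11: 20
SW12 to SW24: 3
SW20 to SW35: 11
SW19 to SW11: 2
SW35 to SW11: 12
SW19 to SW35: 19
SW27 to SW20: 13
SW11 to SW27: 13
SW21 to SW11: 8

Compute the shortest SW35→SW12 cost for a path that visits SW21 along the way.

Shortest SW35→SW21: SW35 → SW11 → SW21 = 20
Shortest SW21→SW12: SW21 → SW12 = 4
Total via SW21: 20 + 4 = 24.

24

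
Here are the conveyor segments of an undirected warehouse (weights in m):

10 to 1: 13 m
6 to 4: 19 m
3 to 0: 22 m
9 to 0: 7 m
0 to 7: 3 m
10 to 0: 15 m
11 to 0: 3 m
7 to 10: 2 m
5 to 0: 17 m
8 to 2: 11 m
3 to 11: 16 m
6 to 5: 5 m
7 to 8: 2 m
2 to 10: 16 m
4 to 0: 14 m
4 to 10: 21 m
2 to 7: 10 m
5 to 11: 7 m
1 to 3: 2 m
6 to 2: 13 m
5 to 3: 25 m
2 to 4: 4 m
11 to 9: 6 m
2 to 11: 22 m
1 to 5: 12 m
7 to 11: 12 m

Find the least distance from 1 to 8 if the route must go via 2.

36 m

Shortest 1→2: 1–10–7–2 = 25
Best 2 to 8: 2–8 costing 11
Total via 2: 25 + 11 = 36 m.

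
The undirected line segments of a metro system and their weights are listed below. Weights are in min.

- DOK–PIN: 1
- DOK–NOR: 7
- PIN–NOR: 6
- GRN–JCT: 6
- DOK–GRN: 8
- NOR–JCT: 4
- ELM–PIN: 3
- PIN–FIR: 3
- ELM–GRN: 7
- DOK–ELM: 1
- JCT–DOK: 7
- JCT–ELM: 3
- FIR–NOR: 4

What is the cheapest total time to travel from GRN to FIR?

Candidate routes:
GRN - JCT - ELM - DOK - PIN - FIR: 6+3+1+1+3 = 14
GRN - JCT - NOR - FIR: 6+4+4 = 14
GRN - DOK - PIN - FIR: 8+1+3 = 12
GRN - ELM - PIN - FIR: 7+3+3 = 13
Cheapest is GRN - DOK - PIN - FIR at 12 min.

12 min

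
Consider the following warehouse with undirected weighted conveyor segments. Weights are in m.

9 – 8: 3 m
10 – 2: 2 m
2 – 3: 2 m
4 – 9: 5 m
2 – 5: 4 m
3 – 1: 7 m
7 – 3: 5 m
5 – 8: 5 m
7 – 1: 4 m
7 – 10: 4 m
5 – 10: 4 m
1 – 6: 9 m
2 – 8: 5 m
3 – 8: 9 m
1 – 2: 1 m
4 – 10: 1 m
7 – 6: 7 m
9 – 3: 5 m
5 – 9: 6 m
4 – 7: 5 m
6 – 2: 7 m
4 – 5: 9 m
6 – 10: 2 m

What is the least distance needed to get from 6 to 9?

8 m

Shortest distances from 6:
6: 0
10: 2  (via 6)
4: 3  (via 10)
2: 4  (via 10)
1: 5  (via 2)
3: 6  (via 2)
5: 6  (via 10)
7: 6  (via 10)
9: 8  (via 4)
Shortest route: 6–10–4–9 = 8 m.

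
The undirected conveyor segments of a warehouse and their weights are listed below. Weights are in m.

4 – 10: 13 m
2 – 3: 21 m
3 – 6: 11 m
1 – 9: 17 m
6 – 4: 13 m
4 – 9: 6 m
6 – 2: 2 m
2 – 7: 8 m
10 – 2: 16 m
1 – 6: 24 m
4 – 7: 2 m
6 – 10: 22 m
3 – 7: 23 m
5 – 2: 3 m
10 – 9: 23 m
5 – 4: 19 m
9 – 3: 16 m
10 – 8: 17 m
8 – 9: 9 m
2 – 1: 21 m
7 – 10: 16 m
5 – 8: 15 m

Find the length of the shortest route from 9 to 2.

Shortest distances from 9:
9: 0
4: 6  (via 9)
7: 8  (via 4)
8: 9  (via 9)
2: 16  (via 7)
Shortest route: 9–4–7–2 = 16 m.

16 m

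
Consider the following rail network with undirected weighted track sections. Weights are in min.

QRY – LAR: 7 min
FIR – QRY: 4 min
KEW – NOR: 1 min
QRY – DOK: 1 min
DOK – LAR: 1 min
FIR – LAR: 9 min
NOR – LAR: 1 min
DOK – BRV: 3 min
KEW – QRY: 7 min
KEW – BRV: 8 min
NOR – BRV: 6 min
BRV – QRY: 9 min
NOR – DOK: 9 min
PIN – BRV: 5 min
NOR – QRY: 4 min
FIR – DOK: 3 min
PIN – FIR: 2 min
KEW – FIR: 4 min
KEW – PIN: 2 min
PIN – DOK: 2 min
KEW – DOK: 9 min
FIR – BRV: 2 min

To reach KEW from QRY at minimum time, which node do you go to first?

Enumerating some paths:
QRY - DOK - PIN - KEW: 1+2+2 = 5
QRY - KEW: 7 = 7
QRY - NOR - KEW: 4+1 = 5
QRY - DOK - LAR - NOR - KEW: 1+1+1+1 = 4
Cheapest is QRY - DOK - LAR - NOR - KEW at 4 min.
So from QRY the first move is to DOK.

DOK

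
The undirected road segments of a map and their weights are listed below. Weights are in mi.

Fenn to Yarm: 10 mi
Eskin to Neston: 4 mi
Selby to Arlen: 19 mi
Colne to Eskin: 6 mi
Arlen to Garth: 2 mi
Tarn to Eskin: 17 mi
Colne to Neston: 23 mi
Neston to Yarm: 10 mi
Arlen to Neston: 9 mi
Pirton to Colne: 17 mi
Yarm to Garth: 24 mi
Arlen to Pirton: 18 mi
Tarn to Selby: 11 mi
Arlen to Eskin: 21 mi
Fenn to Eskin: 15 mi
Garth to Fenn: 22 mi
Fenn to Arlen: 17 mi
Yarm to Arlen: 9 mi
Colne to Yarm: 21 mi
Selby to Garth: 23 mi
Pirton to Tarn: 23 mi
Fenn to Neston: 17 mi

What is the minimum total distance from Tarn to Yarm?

31 mi

Running Dijkstra from Tarn:
Tarn: 0
Selby: 11  (via Tarn)
Eskin: 17  (via Tarn)
Neston: 21  (via Eskin)
Pirton: 23  (via Tarn)
Colne: 23  (via Eskin)
Arlen: 30  (via Selby)
Yarm: 31  (via Neston)
Shortest route: Tarn–Eskin–Neston–Yarm = 31 mi.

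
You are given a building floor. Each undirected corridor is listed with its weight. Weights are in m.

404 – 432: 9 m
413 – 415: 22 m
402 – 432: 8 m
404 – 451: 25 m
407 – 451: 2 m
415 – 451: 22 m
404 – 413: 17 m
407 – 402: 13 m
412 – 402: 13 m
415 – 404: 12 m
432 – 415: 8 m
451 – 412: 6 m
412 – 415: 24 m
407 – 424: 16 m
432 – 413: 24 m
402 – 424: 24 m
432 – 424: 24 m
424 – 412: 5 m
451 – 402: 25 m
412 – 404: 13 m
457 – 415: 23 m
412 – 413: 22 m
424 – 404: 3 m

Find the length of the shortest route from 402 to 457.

39 m

Enumerating some paths:
402 - 432 - 415 - 457: 8+8+23 = 39
402 - 432 - 404 - 415 - 457: 8+9+12+23 = 52
Cheapest is 402 - 432 - 415 - 457 at 39 m.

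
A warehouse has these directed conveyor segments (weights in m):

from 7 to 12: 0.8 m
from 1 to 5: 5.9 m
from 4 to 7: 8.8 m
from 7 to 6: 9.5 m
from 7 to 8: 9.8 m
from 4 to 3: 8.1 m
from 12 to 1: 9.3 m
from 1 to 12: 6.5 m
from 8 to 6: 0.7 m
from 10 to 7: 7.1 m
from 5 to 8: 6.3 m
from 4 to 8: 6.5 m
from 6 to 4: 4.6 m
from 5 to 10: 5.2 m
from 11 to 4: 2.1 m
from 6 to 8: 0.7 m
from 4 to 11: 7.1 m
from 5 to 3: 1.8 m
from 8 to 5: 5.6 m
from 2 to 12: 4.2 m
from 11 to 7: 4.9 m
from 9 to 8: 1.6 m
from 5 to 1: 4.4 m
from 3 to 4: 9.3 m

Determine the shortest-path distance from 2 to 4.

30.5 m

Enumerating some paths:
2 → 12 → 1 → 5 → 8 → 6 → 4: 4.2+9.3+5.9+6.3+0.7+4.6 = 31
2 → 12 → 1 → 5 → 3 → 4: 4.2+9.3+5.9+1.8+9.3 = 30.5
Cheapest is 2 → 12 → 1 → 5 → 3 → 4 at 30.5 m.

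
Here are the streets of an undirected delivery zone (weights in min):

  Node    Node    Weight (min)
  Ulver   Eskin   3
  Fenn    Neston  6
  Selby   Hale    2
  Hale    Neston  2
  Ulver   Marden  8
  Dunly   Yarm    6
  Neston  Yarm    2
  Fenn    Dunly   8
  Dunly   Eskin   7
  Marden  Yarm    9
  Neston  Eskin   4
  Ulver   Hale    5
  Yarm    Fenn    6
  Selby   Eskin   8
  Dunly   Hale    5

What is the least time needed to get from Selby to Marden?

Shortest distances from Selby:
Selby: 0
Hale: 2  (via Selby)
Neston: 4  (via Hale)
Yarm: 6  (via Neston)
Dunly: 7  (via Hale)
Ulver: 7  (via Hale)
Eskin: 8  (via Selby)
Fenn: 10  (via Neston)
Marden: 15  (via Yarm)
Shortest route: Selby–Hale–Neston–Yarm–Marden = 15 min.

15 min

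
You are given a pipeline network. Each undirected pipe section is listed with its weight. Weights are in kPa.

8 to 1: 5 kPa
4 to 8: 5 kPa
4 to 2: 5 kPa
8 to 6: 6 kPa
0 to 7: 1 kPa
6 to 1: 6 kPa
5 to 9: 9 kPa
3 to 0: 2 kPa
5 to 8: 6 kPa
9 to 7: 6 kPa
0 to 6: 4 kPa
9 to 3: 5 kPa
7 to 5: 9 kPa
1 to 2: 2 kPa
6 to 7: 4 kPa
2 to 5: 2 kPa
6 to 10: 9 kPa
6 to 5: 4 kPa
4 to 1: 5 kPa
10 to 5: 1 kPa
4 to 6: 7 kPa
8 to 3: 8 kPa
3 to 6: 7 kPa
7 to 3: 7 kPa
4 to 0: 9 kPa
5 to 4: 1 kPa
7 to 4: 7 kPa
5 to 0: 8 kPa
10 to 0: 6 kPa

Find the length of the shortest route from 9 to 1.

Candidate routes:
9 → 7 → 6 → 1: 6+4+6 = 16
9 → 5 → 4 → 1: 9+1+5 = 15
9 → 5 → 2 → 1: 9+2+2 = 13
The minimum is 13 kPa via 9 → 5 → 2 → 1.

13 kPa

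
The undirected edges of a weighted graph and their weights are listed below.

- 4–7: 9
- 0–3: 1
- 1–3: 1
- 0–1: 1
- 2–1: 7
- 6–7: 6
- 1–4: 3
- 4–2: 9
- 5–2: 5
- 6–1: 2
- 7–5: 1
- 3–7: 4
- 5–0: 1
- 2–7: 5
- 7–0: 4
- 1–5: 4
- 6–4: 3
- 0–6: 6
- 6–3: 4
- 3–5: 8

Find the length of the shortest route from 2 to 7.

Running Dijkstra from 2:
2: 0
5: 5  (via 2)
7: 5  (via 2)
Shortest route: 2–7 = 5.

5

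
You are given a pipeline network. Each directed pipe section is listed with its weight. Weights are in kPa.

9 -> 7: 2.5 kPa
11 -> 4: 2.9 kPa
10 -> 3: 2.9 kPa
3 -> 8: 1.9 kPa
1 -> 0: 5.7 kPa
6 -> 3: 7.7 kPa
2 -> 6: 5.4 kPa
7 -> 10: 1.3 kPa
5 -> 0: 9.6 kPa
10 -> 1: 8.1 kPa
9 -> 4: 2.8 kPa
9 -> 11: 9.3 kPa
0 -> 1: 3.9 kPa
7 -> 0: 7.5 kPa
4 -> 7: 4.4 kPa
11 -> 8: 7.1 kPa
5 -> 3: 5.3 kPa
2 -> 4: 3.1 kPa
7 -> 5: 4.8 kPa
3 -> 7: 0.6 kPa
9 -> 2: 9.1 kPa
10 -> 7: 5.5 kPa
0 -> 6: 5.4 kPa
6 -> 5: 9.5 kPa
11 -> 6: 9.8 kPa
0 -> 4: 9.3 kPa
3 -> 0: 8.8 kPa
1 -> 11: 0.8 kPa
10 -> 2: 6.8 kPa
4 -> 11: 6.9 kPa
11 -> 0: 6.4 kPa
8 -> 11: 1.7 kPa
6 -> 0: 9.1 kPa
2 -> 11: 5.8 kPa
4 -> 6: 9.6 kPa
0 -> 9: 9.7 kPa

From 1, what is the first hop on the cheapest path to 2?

Candidate routes:
1 - 0 - 9 - 7 - 10 - 2: 5.7+9.7+2.5+1.3+6.8 = 26
1 - 11 - 0 - 9 - 2: 0.8+6.4+9.7+9.1 = 26
1 - 11 - 4 - 7 - 10 - 2: 0.8+2.9+4.4+1.3+6.8 = 16.2
1 - 0 - 9 - 2: 5.7+9.7+9.1 = 24.5
The minimum is 16.2 kPa via 1 - 11 - 4 - 7 - 10 - 2.
So from 1 the first move is to 11.

11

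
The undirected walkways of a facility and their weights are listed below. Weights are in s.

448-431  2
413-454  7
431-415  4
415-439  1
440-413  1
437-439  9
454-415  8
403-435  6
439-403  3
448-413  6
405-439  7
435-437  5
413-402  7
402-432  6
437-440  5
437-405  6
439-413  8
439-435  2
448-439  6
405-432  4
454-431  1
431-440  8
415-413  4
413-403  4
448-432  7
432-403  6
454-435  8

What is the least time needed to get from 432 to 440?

11 s

Compare a few routes:
432 - 448 - 413 - 440: 7+6+1 = 14
432 - 402 - 413 - 440: 6+7+1 = 14
432 - 403 - 413 - 440: 6+4+1 = 11
Cheapest is 432 - 403 - 413 - 440 at 11 s.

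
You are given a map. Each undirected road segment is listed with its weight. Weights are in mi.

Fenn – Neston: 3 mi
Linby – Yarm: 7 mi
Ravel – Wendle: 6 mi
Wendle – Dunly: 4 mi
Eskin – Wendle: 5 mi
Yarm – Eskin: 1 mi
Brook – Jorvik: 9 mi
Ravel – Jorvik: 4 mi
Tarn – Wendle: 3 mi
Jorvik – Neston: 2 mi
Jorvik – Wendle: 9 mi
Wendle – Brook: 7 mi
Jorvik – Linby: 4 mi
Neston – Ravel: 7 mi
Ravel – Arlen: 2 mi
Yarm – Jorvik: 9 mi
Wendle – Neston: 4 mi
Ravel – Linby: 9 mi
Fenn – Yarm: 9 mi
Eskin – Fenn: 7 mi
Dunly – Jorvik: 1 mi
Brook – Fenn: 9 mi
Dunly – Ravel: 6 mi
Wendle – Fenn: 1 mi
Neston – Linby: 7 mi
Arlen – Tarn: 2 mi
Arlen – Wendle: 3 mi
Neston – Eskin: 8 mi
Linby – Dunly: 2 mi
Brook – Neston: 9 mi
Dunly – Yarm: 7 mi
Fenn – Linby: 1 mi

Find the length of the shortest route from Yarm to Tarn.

9 mi

Running Dijkstra from Yarm:
Yarm: 0
Eskin: 1  (via Yarm)
Wendle: 6  (via Eskin)
Dunly: 7  (via Yarm)
Linby: 7  (via Yarm)
Fenn: 7  (via Wendle)
Jorvik: 8  (via Dunly)
Arlen: 9  (via Wendle)
Neston: 9  (via Eskin)
Tarn: 9  (via Wendle)
Shortest route: Yarm–Eskin–Wendle–Tarn = 9 mi.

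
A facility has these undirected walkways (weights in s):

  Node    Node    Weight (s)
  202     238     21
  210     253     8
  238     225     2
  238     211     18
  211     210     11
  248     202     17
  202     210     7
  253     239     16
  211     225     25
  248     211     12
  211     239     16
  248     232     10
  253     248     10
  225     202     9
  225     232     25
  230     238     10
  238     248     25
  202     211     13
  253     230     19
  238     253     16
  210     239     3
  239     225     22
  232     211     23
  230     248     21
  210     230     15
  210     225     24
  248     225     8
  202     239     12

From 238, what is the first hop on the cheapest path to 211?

211

Candidate routes:
238 → 225 → 211: 2+25 = 27
238 → 225 → 248 → 211: 2+8+12 = 22
238 → 211: 18 = 18
238 → 225 → 202 → 211: 2+9+13 = 24
The minimum is 18 s via 238 → 211.
So from 238 the first move is to 211.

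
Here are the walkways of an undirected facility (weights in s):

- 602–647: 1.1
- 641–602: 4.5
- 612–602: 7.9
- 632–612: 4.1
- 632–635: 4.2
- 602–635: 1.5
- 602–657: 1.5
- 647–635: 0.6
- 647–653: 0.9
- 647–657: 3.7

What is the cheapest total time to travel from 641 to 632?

Shortest distances from 641:
641: 0
602: 4.5  (via 641)
647: 5.6  (via 602)
657: 6  (via 602)
635: 6  (via 602)
653: 6.5  (via 647)
632: 10.2  (via 635)
Shortest route: 641 → 602 → 635 → 632 = 10.2 s.

10.2 s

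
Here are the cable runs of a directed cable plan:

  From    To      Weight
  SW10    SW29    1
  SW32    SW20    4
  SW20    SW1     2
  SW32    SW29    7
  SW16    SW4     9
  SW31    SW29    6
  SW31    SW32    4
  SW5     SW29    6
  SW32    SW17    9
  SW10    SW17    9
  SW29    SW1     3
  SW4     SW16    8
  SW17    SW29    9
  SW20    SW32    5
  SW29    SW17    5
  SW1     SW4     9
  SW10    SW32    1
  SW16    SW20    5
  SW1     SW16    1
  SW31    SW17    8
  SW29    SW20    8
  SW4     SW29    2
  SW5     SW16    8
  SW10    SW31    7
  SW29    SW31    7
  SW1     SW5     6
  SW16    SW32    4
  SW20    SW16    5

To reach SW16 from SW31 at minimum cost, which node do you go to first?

SW29

Compare a few routes:
SW31 - SW29 - SW1 - SW16: 6+3+1 = 10
SW31 - SW32 - SW20 - SW16: 4+4+5 = 13
SW31 - SW32 - SW29 - SW1 - SW16: 4+7+3+1 = 15
SW31 - SW32 - SW20 - SW1 - SW16: 4+4+2+1 = 11
Cheapest is SW31 - SW29 - SW1 - SW16 at 10.
So from SW31 the first move is to SW29.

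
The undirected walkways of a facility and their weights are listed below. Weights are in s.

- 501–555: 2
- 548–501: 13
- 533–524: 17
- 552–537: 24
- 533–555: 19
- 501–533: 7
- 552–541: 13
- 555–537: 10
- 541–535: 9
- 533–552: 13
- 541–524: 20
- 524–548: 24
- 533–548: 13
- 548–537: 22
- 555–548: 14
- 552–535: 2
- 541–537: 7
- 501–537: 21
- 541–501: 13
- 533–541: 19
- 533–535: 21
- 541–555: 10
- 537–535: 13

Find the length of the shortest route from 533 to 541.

Enumerating some paths:
533 - 501 - 541: 7+13 = 20
533 - 552 - 535 - 541: 13+2+9 = 24
533 - 541: 19 = 19
Cheapest is 533 - 541 at 19 s.

19 s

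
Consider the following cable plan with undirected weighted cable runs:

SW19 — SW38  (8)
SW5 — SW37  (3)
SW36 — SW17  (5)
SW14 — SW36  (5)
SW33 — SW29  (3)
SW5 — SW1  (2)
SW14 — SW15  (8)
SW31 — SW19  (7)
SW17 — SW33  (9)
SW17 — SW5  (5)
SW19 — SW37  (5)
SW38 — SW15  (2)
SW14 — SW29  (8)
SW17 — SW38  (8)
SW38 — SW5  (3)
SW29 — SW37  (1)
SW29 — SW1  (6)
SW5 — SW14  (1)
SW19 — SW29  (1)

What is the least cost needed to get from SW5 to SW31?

12

Settle nodes by increasing distance from SW5:
SW5: 0
SW14: 1  (via SW5)
SW1: 2  (via SW5)
SW37: 3  (via SW5)
SW38: 3  (via SW5)
SW29: 4  (via SW37)
SW17: 5  (via SW5)
SW19: 5  (via SW29)
SW15: 5  (via SW38)
SW36: 6  (via SW14)
SW33: 7  (via SW29)
SW31: 12  (via SW19)
Shortest route: SW5 → SW37 → SW29 → SW19 → SW31 = 12.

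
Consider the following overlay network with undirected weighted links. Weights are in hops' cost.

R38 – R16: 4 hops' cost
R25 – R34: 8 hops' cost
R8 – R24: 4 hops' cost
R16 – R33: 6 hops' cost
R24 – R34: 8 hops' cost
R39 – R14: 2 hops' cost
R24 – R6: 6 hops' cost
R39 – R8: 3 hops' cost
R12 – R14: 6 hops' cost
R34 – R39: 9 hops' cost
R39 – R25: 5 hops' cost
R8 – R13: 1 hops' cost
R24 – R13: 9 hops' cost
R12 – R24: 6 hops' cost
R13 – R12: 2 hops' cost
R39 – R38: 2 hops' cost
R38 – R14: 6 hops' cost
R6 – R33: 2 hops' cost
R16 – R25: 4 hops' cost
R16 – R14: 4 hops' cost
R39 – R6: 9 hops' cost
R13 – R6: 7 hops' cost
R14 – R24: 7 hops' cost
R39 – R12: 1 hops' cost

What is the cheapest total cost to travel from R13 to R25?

8 hops' cost

Compare a few routes:
R13–R12–R39–R25: 2+1+5 = 8
R13–R8–R39–R25: 1+3+5 = 9
Cheapest is R13–R12–R39–R25 at 8 hops' cost.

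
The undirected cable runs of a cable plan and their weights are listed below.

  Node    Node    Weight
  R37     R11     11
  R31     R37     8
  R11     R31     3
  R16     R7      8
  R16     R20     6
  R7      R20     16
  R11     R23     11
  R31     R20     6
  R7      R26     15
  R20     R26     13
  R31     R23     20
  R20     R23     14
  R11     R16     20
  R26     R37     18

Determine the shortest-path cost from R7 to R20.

14

Settle nodes by increasing distance from R7:
R7: 0
R16: 8  (via R7)
R20: 14  (via R16)
Shortest route: R7 → R16 → R20 = 14.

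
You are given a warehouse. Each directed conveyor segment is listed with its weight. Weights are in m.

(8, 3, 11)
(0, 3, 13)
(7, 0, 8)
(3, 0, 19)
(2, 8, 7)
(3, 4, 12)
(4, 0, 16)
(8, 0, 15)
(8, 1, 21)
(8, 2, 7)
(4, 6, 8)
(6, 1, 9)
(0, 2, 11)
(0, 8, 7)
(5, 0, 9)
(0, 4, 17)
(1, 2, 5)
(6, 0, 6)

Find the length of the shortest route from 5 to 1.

37 m

Compare a few routes:
5 → 0 → 2 → 8 → 1: 9+11+7+21 = 48
5 → 0 → 4 → 6 → 1: 9+17+8+9 = 43
5 → 0 → 8 → 1: 9+7+21 = 37
The minimum is 37 m via 5 → 0 → 8 → 1.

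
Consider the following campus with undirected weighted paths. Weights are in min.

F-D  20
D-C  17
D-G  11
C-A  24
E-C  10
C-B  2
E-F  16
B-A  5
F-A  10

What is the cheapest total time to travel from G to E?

Shortest distances from G:
G: 0
D: 11  (via G)
C: 28  (via D)
B: 30  (via C)
F: 31  (via D)
A: 35  (via B)
E: 38  (via C)
Shortest route: G → D → C → E = 38 min.

38 min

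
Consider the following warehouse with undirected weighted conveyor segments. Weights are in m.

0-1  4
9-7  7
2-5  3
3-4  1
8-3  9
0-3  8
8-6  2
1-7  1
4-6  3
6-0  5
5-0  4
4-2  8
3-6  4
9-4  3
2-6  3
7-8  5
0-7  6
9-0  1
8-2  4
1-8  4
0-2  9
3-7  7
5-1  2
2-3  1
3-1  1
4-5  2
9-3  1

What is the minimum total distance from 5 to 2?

3 m

Compare a few routes:
5–2: 3 = 3
5–4–3–2: 2+1+1 = 4
5–4–9–3–2: 2+3+1+1 = 7
5–1–3–2: 2+1+1 = 4
Cheapest is 5–2 at 3 m.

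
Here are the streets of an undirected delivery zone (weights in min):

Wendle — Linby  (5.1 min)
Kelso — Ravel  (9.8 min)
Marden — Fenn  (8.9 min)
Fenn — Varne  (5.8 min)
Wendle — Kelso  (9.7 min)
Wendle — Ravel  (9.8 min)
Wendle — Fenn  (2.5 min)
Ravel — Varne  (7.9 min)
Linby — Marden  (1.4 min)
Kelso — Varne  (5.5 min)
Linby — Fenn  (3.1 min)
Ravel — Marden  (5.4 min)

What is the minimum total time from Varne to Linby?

8.9 min

Running Dijkstra from Varne:
Varne: 0
Kelso: 5.5  (via Varne)
Fenn: 5.8  (via Varne)
Ravel: 7.9  (via Varne)
Wendle: 8.3  (via Fenn)
Linby: 8.9  (via Fenn)
Shortest route: Varne → Fenn → Linby = 8.9 min.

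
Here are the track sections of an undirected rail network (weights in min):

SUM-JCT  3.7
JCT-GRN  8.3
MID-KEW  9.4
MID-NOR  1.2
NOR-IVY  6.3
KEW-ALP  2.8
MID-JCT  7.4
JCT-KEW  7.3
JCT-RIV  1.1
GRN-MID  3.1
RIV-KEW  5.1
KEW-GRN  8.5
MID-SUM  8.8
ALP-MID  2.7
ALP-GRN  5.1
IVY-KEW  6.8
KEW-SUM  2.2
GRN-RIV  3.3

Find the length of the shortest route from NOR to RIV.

7.6 min

Enumerating some paths:
NOR - MID - ALP - KEW - RIV: 1.2+2.7+2.8+5.1 = 11.8
NOR - MID - GRN - RIV: 1.2+3.1+3.3 = 7.6
NOR - MID - JCT - RIV: 1.2+7.4+1.1 = 9.7
The minimum is 7.6 min via NOR - MID - GRN - RIV.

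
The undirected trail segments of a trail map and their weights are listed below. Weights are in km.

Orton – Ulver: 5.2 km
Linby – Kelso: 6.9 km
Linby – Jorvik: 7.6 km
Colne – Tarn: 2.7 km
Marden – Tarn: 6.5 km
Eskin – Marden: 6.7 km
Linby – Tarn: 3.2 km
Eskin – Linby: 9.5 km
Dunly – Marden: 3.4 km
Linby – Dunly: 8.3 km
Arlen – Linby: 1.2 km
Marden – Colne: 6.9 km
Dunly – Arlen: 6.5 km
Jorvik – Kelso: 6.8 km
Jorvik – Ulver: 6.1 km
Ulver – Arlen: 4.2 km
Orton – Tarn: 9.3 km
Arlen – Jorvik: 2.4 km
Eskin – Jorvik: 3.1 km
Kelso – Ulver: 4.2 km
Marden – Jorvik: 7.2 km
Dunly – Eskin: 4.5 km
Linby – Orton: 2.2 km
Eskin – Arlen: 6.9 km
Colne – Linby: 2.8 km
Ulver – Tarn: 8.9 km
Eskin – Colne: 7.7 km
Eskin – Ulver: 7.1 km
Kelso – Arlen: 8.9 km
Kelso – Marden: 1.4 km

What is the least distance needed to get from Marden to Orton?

Running Dijkstra from Marden:
Marden: 0
Kelso: 1.4  (via Marden)
Dunly: 3.4  (via Marden)
Ulver: 5.6  (via Kelso)
Tarn: 6.5  (via Marden)
Eskin: 6.7  (via Marden)
Colne: 6.9  (via Marden)
Jorvik: 7.2  (via Marden)
Linby: 8.3  (via Kelso)
Arlen: 9.5  (via Linby)
Orton: 10.5  (via Linby)
Shortest route: Marden → Kelso → Linby → Orton = 10.5 km.

10.5 km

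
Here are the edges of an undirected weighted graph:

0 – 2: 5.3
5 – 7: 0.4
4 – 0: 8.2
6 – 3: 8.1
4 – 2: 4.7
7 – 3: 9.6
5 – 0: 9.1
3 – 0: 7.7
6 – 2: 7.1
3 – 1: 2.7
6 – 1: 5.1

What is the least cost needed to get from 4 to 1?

Shortest distances from 4:
4: 0
2: 4.7  (via 4)
0: 8.2  (via 4)
6: 11.8  (via 2)
3: 15.9  (via 0)
1: 16.9  (via 6)
Shortest route: 4 → 2 → 6 → 1 = 16.9.

16.9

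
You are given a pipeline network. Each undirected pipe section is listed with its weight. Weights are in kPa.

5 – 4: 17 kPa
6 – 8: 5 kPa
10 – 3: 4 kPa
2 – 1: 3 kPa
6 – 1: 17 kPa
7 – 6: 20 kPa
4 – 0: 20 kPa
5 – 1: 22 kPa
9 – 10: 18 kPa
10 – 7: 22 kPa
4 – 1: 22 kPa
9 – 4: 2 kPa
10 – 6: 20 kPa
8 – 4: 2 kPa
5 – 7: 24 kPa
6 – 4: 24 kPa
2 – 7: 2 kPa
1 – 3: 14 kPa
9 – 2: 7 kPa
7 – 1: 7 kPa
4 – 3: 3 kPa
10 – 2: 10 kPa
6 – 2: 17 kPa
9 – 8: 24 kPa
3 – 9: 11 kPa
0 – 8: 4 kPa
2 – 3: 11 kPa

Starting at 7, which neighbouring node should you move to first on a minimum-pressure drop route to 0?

Compare a few routes:
7–2–3–4–8–0: 2+11+3+2+4 = 22
7–1–2–9–4–8–0: 7+3+7+2+2+4 = 25
7–2–9–4–8–0: 2+7+2+2+4 = 17
Cheapest is 7–2–9–4–8–0 at 17 kPa.
So from 7 the first move is to 2.

2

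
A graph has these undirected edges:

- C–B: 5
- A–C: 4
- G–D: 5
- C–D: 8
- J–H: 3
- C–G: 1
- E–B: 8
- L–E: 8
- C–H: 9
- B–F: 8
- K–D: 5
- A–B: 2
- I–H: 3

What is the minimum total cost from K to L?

32

Shortest distances from K:
K: 0
D: 5  (via K)
G: 10  (via D)
C: 11  (via G)
A: 15  (via C)
B: 16  (via C)
H: 20  (via C)
I: 23  (via H)
J: 23  (via H)
E: 24  (via B)
F: 24  (via B)
L: 32  (via E)
Shortest route: K–D–G–C–B–E–L = 32.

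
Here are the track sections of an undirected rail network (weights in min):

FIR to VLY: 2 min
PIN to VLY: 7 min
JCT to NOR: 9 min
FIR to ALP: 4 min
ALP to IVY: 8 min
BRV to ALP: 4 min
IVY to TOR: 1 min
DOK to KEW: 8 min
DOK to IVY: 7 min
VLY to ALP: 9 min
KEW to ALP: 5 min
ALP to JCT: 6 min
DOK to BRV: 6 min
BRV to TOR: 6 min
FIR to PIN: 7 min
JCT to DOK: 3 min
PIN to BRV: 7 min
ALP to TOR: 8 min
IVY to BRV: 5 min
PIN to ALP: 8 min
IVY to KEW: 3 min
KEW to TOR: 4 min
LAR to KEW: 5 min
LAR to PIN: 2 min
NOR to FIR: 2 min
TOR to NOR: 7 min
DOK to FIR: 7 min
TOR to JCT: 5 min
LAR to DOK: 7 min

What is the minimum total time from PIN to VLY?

Enumerating some paths:
PIN - FIR - VLY: 7+2 = 9
PIN - VLY: 7 = 7
The minimum is 7 min via PIN - VLY.

7 min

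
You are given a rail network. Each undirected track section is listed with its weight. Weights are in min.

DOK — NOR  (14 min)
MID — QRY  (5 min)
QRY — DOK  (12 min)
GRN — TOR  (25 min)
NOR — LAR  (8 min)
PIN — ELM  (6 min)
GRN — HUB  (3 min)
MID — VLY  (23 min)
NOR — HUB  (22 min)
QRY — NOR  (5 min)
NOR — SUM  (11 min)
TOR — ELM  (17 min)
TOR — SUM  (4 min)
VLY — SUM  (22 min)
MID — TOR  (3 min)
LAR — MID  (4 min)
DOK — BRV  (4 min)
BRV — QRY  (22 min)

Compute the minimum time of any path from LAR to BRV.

Enumerating some paths:
LAR → NOR → QRY → DOK → BRV: 8+5+12+4 = 29
LAR → NOR → DOK → BRV: 8+14+4 = 26
LAR → MID → QRY → BRV: 4+5+22 = 31
LAR → MID → QRY → DOK → BRV: 4+5+12+4 = 25
Cheapest is LAR → MID → QRY → DOK → BRV at 25 min.

25 min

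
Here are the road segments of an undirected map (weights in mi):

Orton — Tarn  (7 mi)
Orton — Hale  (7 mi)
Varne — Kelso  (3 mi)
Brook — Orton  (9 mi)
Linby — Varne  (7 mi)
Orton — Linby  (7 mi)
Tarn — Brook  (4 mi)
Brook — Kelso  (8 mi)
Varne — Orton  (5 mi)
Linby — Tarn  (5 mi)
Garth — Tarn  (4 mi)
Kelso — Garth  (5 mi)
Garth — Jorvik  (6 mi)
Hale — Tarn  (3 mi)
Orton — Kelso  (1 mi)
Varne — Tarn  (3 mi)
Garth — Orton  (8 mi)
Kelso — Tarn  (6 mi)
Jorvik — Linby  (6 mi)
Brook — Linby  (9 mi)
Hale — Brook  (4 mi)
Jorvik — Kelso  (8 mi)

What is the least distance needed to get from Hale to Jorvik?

Shortest distances from Hale:
Hale: 0
Tarn: 3  (via Hale)
Brook: 4  (via Hale)
Varne: 6  (via Tarn)
Orton: 7  (via Hale)
Garth: 7  (via Tarn)
Linby: 8  (via Tarn)
Kelso: 8  (via Orton)
Jorvik: 13  (via Garth)
Shortest route: Hale–Tarn–Garth–Jorvik = 13 mi.

13 mi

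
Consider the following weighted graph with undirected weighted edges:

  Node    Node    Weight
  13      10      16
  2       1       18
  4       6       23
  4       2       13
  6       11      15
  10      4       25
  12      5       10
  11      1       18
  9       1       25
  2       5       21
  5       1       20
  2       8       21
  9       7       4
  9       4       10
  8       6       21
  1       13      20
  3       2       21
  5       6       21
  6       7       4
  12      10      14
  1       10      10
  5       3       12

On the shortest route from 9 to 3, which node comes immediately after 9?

7

Candidate routes:
9 - 4 - 2 - 3: 10+13+21 = 44
9 - 7 - 6 - 5 - 3: 4+4+21+12 = 41
The minimum is 41 via 9 - 7 - 6 - 5 - 3.
So from 9 the first move is to 7.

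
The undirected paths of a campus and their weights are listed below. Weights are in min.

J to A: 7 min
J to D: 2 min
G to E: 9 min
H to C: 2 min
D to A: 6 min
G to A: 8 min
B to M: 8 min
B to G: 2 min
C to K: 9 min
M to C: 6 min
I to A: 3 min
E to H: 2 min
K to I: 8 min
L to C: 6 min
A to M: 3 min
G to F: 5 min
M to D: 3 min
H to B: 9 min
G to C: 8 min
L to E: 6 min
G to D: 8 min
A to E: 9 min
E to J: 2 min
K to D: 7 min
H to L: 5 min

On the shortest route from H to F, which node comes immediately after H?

Candidate routes:
H → E → G → F: 2+9+5 = 16
H → B → G → F: 9+2+5 = 16
H → C → G → F: 2+8+5 = 15
H → E → J → D → G → F: 2+2+2+8+5 = 19
The minimum is 15 min via H → C → G → F.
So from H the first move is to C.

C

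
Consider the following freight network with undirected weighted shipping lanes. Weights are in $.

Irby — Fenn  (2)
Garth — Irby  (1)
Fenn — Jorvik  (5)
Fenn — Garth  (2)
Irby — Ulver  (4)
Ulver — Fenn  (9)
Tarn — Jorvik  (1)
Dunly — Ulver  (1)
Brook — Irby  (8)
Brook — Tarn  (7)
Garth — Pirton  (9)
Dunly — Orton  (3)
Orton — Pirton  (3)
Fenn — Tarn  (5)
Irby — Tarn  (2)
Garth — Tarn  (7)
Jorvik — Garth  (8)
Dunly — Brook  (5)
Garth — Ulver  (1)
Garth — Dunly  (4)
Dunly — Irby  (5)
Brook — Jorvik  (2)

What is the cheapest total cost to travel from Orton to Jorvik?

$9

Candidate routes:
Orton–Dunly–Irby–Tarn–Jorvik: 3+5+2+1 = 11
Orton–Dunly–Brook–Jorvik: 3+5+2 = 10
Orton–Dunly–Ulver–Garth–Irby–Tarn–Jorvik: 3+1+1+1+2+1 = 9
Cheapest is Orton–Dunly–Ulver–Garth–Irby–Tarn–Jorvik at $9.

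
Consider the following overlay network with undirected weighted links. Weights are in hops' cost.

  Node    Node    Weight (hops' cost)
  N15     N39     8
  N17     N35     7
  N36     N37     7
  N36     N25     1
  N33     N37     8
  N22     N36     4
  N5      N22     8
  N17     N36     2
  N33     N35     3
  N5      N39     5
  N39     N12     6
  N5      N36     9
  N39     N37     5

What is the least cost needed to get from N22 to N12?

Candidate routes:
N22–N5–N39–N12: 8+5+6 = 19
N22–N36–N37–N39–N12: 4+7+5+6 = 22
The minimum is 19 hops' cost via N22–N5–N39–N12.

19 hops' cost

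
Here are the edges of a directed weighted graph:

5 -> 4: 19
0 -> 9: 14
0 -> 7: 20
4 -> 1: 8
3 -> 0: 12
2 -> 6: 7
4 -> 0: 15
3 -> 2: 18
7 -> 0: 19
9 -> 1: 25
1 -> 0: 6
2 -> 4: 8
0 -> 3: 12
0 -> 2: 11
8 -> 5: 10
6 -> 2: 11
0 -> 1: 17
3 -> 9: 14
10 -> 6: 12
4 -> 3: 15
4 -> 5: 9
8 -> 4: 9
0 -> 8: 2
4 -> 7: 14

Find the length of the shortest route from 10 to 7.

Compare a few routes:
10 - 6 - 2 - 4 - 1 - 0 - 7: 12+11+8+8+6+20 = 65
10 - 6 - 2 - 4 - 7: 12+11+8+14 = 45
The minimum is 45 via 10 - 6 - 2 - 4 - 7.

45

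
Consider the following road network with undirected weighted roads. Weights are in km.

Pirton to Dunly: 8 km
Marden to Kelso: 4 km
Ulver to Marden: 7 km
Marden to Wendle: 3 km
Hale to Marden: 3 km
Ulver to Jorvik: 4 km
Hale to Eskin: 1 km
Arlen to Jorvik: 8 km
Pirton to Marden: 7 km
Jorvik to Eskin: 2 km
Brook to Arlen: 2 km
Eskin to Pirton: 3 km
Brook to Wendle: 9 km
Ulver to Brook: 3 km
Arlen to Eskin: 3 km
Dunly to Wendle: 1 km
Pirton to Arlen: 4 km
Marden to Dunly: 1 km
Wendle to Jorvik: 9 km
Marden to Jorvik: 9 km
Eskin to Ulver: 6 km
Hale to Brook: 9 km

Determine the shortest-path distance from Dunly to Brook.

10 km

Candidate routes:
Dunly - Marden - Ulver - Brook: 1+7+3 = 11
Dunly - Wendle - Brook: 1+9 = 10
Cheapest is Dunly - Wendle - Brook at 10 km.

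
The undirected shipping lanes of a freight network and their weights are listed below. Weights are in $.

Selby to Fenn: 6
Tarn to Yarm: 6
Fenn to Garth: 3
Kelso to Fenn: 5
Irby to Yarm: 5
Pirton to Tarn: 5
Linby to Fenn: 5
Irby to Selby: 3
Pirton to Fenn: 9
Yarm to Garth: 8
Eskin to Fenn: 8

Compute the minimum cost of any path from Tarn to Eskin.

$22

Compare a few routes:
Tarn → Yarm → Garth → Fenn → Eskin: 6+8+3+8 = 25
Tarn → Yarm → Irby → Selby → Fenn → Eskin: 6+5+3+6+8 = 28
Tarn → Pirton → Fenn → Eskin: 5+9+8 = 22
The minimum is $22 via Tarn → Pirton → Fenn → Eskin.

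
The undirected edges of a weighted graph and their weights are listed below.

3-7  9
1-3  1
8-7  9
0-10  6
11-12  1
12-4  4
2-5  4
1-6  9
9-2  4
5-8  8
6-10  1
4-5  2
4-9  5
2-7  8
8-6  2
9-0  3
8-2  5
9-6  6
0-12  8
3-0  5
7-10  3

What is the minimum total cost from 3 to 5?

15

Running Dijkstra from 3:
3: 0
1: 1  (via 3)
0: 5  (via 3)
9: 8  (via 0)
7: 9  (via 3)
6: 10  (via 1)
10: 11  (via 0)
2: 12  (via 9)
8: 12  (via 6)
4: 13  (via 9)
12: 13  (via 0)
11: 14  (via 12)
5: 15  (via 4)
Shortest route: 3 → 0 → 9 → 4 → 5 = 15.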